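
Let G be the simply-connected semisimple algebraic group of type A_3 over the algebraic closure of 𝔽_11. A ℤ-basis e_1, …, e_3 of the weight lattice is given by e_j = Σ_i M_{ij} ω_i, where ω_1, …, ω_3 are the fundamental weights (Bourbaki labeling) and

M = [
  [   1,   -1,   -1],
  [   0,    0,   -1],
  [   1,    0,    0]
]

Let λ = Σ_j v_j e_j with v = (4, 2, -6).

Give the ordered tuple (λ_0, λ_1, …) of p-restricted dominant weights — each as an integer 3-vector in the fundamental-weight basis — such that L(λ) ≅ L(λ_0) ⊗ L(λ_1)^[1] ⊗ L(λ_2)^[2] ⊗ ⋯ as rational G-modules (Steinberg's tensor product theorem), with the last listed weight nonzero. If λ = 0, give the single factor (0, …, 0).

((8, 6, 4),)

In the fundamental-weight basis, λ has coordinates c = M·v (v = (4, 2, -6)):
  c_1 = 1·4 + (-1)·(2) + (-1)·(-6) = 8
  c_2 = 0·4 + 0·2 + (-1)·(-6) = 6
  c_3 = 1·4 + 0·2 + (0)·(-6) = 4
p = 11; digits c_i = Σ_j d_{ij}·11^j, 0 ≤ d_{ij} < 11:
  c_1 = 8 = 8·11^0
  c_2 = 6 = 6·11^0
  c_3 = 4 = 4·11^0
λ_0 = (8, 6, 4)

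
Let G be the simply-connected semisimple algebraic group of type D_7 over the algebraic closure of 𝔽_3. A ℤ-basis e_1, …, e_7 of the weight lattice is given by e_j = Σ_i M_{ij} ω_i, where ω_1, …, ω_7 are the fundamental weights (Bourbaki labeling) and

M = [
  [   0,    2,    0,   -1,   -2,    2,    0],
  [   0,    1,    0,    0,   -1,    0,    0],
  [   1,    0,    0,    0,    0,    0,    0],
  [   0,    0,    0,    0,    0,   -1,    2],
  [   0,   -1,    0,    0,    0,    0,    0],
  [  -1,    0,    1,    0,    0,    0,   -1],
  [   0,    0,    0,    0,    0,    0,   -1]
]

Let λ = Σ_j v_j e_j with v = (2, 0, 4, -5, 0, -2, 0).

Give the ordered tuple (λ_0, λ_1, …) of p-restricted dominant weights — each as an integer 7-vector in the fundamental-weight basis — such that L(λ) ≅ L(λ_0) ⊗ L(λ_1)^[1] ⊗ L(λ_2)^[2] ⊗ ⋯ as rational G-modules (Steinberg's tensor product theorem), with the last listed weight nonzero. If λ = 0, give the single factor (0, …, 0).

((1, 0, 2, 2, 0, 2, 0),)

Converting to the ω-basis (c_i = row i of M dotted with v = (2, 0, 4, -5, 0, -2, 0)):
  c_1 = 0·2 + 2·0 + 0·4 + (-1)·(-5) + (-2)·(0) + (2)·(-2) + 0·0 = 1
  c_2 = 0·2 + 1·0 + 0·4 + (0)·(-5) + (-1)·(0) + (0)·(-2) + 0·0 = 0
  c_3 = 1·2 + 0·0 + 0·4 + (0)·(-5) + 0·0 + (0)·(-2) + 0·0 = 2
  c_4 = 0·2 + 0·0 + 0·4 + (0)·(-5) + 0·0 + (-1)·(-2) + 2·0 = 2
  c_5 = 0·2 + (-1)·(0) + 0·4 + (0)·(-5) + 0·0 + (0)·(-2) + 0·0 = 0
  c_6 = (-1)·(2) + 0·0 + 1·4 + (0)·(-5) + 0·0 + (0)·(-2) + (-1)·(0) = 2
  c_7 = 0·2 + 0·0 + 0·4 + (0)·(-5) + 0·0 + (0)·(-2) + (-1)·(0) = 0
Base-3 expansion of each c_i:
  c_1 = 1 = 1·3^0
  c_2 = 0
  c_3 = 2 = 2·3^0
  c_4 = 2 = 2·3^0
  c_5 = 0
  c_6 = 2 = 2·3^0
  c_7 = 0
Factor λ_0 = (1, 0, 2, 2, 0, 2, 0)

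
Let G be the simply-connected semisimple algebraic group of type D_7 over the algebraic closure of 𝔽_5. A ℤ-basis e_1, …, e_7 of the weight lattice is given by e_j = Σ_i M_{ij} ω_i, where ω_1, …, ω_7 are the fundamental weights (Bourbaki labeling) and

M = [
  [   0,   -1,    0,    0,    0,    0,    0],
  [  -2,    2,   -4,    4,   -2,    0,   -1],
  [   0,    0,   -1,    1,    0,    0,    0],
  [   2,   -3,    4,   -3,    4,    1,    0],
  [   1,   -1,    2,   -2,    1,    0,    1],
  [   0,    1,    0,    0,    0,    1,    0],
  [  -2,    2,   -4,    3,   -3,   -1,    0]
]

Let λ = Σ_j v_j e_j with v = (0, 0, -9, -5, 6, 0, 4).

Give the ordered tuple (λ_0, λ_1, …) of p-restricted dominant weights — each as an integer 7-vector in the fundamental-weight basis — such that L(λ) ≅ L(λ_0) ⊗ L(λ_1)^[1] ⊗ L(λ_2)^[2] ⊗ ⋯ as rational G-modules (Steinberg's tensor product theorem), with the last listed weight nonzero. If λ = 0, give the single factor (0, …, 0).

((0, 0, 4, 3, 2, 0, 3),)

In the fundamental-weight basis, λ has coordinates c = M·v (v = (0, 0, -9, -5, 6, 0, 4)):
  c_1 = 0*0 + -1*0 + 0*-9 + 0*-5 + 0*6 + 0*0 + 0*4 = 0
  c_2 = -2*0 + 2*0 + -4*-9 + 4*-5 + -2*6 + 0*0 + -1*4 = 0
  c_3 = 0*0 + 0*0 + -1*-9 + 1*-5 + 0*6 + 0*0 + 0*4 = 4
  c_4 = 2*0 + -3*0 + 4*-9 + -3*-5 + 4*6 + 1*0 + 0*4 = 3
  c_5 = 1*0 + -1*0 + 2*-9 + -2*-5 + 1*6 + 0*0 + 1*4 = 2
  c_6 = 0*0 + 1*0 + 0*-9 + 0*-5 + 0*6 + 1*0 + 0*4 = 0
  c_7 = -2*0 + 2*0 + -4*-9 + 3*-5 + -3*6 + -1*0 + 0*4 = 3
Base-5 expansion of each c_i:
  c_1 = 0
  c_2 = 0
  c_3 = 4 = 4·5^0
  c_4 = 3 = 3·5^0
  c_5 = 2 = 2·5^0
  c_6 = 0
  c_7 = 3 = 3·5^0
Factor λ_0 = (0, 0, 4, 3, 2, 0, 3)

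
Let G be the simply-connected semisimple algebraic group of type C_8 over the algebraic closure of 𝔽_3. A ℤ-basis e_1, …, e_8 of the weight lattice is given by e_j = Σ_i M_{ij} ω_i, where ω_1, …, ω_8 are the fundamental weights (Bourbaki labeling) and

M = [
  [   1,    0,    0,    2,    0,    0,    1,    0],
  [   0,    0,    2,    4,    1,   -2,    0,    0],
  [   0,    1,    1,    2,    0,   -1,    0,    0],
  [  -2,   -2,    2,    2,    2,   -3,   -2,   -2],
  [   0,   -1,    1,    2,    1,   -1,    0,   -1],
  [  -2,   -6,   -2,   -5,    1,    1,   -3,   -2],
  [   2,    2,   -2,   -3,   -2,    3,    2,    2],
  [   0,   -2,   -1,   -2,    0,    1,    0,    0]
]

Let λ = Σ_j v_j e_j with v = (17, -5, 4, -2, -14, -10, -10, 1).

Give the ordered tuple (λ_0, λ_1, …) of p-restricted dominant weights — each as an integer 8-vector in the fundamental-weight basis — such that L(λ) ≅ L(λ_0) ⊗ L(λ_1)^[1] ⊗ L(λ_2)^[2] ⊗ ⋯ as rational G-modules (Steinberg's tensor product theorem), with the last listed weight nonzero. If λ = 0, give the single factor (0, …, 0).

((0, 0, 2, 0, 0, 2, 2, 0), (1, 2, 1, 0, 0, 0, 0, 0))

ω-coordinates c = M·v, v = (17, -5, 4, -2, -14, -10, -10, 1):
  c_1 = (1)·(17) + (0)·(-5) + (0)·(4) + (2)·(-2) + (0)·(-14) + (0)·(-10) + (1)·(-10) + (0)·(1) = 3
  c_2 = (0)·(17) + (0)·(-5) + (2)·(4) + (4)·(-2) + (1)·(-14) + (-2)·(-10) + (0)·(-10) + (0)·(1) = 6
  c_3 = (0)·(17) + (1)·(-5) + (1)·(4) + (2)·(-2) + (0)·(-14) + (-1)·(-10) + (0)·(-10) + (0)·(1) = 5
  c_4 = (-2)·(17) + (-2)·(-5) + (2)·(4) + (2)·(-2) + (2)·(-14) + (-3)·(-10) + (-2)·(-10) + (-2)·(1) = 0
  c_5 = (0)·(17) + (-1)·(-5) + (1)·(4) + (2)·(-2) + (1)·(-14) + (-1)·(-10) + (0)·(-10) + (-1)·(1) = 0
  c_6 = (-2)·(17) + (-6)·(-5) + (-2)·(4) + (-5)·(-2) + (1)·(-14) + (1)·(-10) + (-3)·(-10) + (-2)·(1) = 2
  c_7 = (2)·(17) + (2)·(-5) + (-2)·(4) + (-3)·(-2) + (-2)·(-14) + (3)·(-10) + (2)·(-10) + (2)·(1) = 2
  c_8 = (0)·(17) + (-2)·(-5) + (-1)·(4) + (-2)·(-2) + (0)·(-14) + (1)·(-10) + (0)·(-10) + (0)·(1) = 0
p = 3; digits c_i = Σ_j d_{ij}·3^j, 0 ≤ d_{ij} < 3:
  c_1 = 3 = 0·3^0 + 1·3^1
  c_2 = 6 = 0·3^0 + 2·3^1
  c_3 = 5 = 2·3^0 + 1·3^1
  c_4 = 0
  c_5 = 0
  c_6 = 2 = 2·3^0
  c_7 = 2 = 2·3^0
  c_8 = 0
λ_0 = (0, 0, 2, 0, 0, 2, 2, 0)
λ_1 = (1, 2, 1, 0, 0, 0, 0, 0)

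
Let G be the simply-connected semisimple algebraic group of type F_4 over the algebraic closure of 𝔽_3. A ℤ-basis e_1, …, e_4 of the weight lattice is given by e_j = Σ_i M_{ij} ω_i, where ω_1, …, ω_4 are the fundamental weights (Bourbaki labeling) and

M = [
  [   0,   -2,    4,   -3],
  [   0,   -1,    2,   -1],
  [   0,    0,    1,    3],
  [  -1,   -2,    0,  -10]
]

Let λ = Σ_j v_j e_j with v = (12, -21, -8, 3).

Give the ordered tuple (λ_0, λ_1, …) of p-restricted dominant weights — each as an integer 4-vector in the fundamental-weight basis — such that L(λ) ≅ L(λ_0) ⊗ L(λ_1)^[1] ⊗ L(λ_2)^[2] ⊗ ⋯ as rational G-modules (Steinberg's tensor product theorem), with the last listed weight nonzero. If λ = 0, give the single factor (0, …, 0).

Change of basis e → ω: c = M·v where v = (12, -21, -8, 3):
  c_1 = (0)·(12) + (-2)·(-21) + (4)·(-8) + (-3)·(3) = 1
  c_2 = (0)·(12) + (-1)·(-21) + (2)·(-8) + (-1)·(3) = 2
  c_3 = (0)·(12) + (0)·(-21) + (1)·(-8) + (3)·(3) = 1
  c_4 = (-1)·(12) + (-2)·(-21) + (0)·(-8) + (-10)·(3) = 0
p = 3; digits c_i = Σ_j d_{ij}·3^j, 0 ≤ d_{ij} < 3:
  c_1 = 1 = 1·3^0
  c_2 = 2 = 2·3^0
  c_3 = 1 = 1·3^0
  c_4 = 0
λ_0 = (1, 2, 1, 0)

((1, 2, 1, 0),)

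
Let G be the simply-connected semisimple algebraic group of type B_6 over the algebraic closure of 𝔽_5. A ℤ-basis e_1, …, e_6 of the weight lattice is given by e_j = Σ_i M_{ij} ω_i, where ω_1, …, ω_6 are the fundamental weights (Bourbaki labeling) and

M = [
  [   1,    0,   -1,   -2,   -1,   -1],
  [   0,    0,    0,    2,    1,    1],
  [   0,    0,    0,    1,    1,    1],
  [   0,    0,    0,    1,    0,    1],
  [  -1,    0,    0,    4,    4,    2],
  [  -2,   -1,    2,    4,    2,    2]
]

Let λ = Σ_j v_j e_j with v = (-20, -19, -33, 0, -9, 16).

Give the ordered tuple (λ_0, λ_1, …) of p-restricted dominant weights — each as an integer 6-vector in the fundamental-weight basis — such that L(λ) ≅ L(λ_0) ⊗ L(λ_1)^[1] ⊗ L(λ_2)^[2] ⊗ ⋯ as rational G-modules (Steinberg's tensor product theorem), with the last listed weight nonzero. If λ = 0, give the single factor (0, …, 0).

((1, 2, 2, 1, 1, 2), (1, 1, 1, 3, 3, 1))

Converting to the ω-basis (c_i = row i of M dotted with v = (-20, -19, -33, 0, -9, 16)):
  c_1 = 1*-20 + 0*-19 + -1*-33 + -2*0 + -1*-9 + -1*16 = 6
  c_2 = 0*-20 + 0*-19 + 0*-33 + 2*0 + 1*-9 + 1*16 = 7
  c_3 = 0*-20 + 0*-19 + 0*-33 + 1*0 + 1*-9 + 1*16 = 7
  c_4 = 0*-20 + 0*-19 + 0*-33 + 1*0 + 0*-9 + 1*16 = 16
  c_5 = -1*-20 + 0*-19 + 0*-33 + 4*0 + 4*-9 + 2*16 = 16
  c_6 = -2*-20 + -1*-19 + 2*-33 + 4*0 + 2*-9 + 2*16 = 7
Writing each c_i in base p = 5:
  c_1 = 6 = 1·5^0 + 1·5^1
  c_2 = 7 = 2·5^0 + 1·5^1
  c_3 = 7 = 2·5^0 + 1·5^1
  c_4 = 16 = 1·5^0 + 3·5^1
  c_5 = 16 = 1·5^0 + 3·5^1
  c_6 = 7 = 2·5^0 + 1·5^1
λ_0 = (1, 2, 2, 1, 1, 2)
λ_1 = (1, 1, 1, 3, 3, 1)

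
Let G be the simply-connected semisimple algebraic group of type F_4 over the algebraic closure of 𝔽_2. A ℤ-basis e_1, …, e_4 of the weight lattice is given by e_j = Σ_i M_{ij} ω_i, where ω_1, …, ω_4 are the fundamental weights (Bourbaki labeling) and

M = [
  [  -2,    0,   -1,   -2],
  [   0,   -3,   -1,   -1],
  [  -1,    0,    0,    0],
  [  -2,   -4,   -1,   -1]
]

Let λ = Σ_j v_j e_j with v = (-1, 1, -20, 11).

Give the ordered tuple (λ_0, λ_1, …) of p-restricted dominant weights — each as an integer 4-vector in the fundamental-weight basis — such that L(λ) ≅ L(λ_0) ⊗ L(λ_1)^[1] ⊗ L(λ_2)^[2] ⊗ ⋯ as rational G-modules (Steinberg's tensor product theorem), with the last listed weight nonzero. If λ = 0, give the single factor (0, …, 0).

ω-coordinates c = M·v, v = (-1, 1, -20, 11):
  c_1 = (-2)·(-1) + 0·1 + (-1)·(-20) + (-2)·(11) = 0
  c_2 = (0)·(-1) + (-3)·(1) + (-1)·(-20) + (-1)·(11) = 6
  c_3 = (-1)·(-1) + 0·1 + (0)·(-20) + 0·11 = 1
  c_4 = (-2)·(-1) + (-4)·(1) + (-1)·(-20) + (-1)·(11) = 7
Base-2 expansion of each c_i:
  c_1 = 0
  c_2 = 6 = 0·2^0 + 1·2^1 + 1·2^2
  c_3 = 1 = 1·2^0
  c_4 = 7 = 1·2^0 + 1·2^1 + 1·2^2
p-restricted factor λ_0 = (0, 0, 1, 1)
p-restricted factor λ_1 = (0, 1, 0, 1)
p-restricted factor λ_2 = (0, 1, 0, 1)

((0, 0, 1, 1), (0, 1, 0, 1), (0, 1, 0, 1))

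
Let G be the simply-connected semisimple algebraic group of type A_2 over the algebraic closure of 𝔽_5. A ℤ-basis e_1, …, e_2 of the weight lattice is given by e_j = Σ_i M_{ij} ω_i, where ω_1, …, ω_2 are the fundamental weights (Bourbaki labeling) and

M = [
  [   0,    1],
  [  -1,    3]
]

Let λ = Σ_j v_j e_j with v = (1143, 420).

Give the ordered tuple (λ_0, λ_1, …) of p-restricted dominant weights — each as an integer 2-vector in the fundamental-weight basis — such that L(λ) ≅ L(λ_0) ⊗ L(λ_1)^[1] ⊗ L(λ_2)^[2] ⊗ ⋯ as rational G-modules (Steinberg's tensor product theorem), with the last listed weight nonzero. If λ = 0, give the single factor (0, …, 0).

Compute c_i = Σ_j M_{ij} v_j with v = (1143, 420):
  c_1 = 0·1143 + 1·420 = 420
  c_2 = (-1)·(1143) + 3·420 = 117
p = 5; digits c_i = Σ_j d_{ij}·5^j, 0 ≤ d_{ij} < 5:
  c_1 = 420 = 0·5^0 + 4·5^1 + 1·5^2 + 3·5^3
  c_2 = 117 = 2·5^0 + 3·5^1 + 4·5^2
λ_0 = (0, 2)
λ_1 = (4, 3)
λ_2 = (1, 4)
λ_3 = (3, 0)

((0, 2), (4, 3), (1, 4), (3, 0))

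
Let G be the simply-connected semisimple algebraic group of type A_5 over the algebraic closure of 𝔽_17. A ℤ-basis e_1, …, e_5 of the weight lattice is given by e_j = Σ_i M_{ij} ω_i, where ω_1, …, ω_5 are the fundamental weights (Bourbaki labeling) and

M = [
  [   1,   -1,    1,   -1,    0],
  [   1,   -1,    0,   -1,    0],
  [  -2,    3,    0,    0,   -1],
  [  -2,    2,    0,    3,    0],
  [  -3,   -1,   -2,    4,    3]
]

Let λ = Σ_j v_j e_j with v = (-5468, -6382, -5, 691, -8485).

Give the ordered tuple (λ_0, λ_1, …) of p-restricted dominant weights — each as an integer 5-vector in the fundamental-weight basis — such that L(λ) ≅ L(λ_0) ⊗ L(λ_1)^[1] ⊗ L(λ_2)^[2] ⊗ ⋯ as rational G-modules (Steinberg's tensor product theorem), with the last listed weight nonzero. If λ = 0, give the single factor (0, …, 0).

Compute c_i = Σ_j M_{ij} v_j with v = (-5468, -6382, -5, 691, -8485):
  c_1 = (1)·(-5468) + (-1)·(-6382) + (1)·(-5) + (-1)·(691) + (0)·(-8485) = 218
  c_2 = (1)·(-5468) + (-1)·(-6382) + (0)·(-5) + (-1)·(691) + (0)·(-8485) = 223
  c_3 = (-2)·(-5468) + (3)·(-6382) + (0)·(-5) + 0·691 + (-1)·(-8485) = 275
  c_4 = (-2)·(-5468) + (2)·(-6382) + (0)·(-5) + 3·691 + (0)·(-8485) = 245
  c_5 = (-3)·(-5468) + (-1)·(-6382) + (-2)·(-5) + 4·691 + (3)·(-8485) = 105
Writing each c_i in base p = 17:
  c_1 = 218 = 14·17^0 + 12·17^1
  c_2 = 223 = 2·17^0 + 13·17^1
  c_3 = 275 = 3·17^0 + 16·17^1
  c_4 = 245 = 7·17^0 + 14·17^1
  c_5 = 105 = 3·17^0 + 6·17^1
p-restricted factor λ_0 = (14, 2, 3, 7, 3)
p-restricted factor λ_1 = (12, 13, 16, 14, 6)

((14, 2, 3, 7, 3), (12, 13, 16, 14, 6))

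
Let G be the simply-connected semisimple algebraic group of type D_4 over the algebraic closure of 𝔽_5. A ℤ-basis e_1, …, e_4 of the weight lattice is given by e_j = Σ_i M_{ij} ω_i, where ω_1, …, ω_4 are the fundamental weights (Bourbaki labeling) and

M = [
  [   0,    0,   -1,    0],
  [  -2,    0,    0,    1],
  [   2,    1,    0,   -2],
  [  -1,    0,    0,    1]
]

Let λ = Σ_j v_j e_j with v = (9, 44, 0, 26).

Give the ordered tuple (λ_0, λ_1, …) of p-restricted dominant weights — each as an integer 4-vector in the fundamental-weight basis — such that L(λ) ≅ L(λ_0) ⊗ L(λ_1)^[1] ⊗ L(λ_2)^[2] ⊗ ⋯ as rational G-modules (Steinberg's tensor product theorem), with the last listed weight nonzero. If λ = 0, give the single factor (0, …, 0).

((0, 3, 0, 2), (0, 1, 2, 3))

Change of basis e → ω: c = M·v where v = (9, 44, 0, 26):
  c_1 = 0*9 + 0*44 + -1*0 + 0*26 = 0
  c_2 = -2*9 + 0*44 + 0*0 + 1*26 = 8
  c_3 = 2*9 + 1*44 + 0*0 + -2*26 = 10
  c_4 = -1*9 + 0*44 + 0*0 + 1*26 = 17
Base-5 expansion of each c_i:
  c_1 = 0
  c_2 = 8 = 3·5^0 + 1·5^1
  c_3 = 10 = 0·5^0 + 2·5^1
  c_4 = 17 = 2·5^0 + 3·5^1
p-restricted factor λ_0 = (0, 3, 0, 2)
p-restricted factor λ_1 = (0, 1, 2, 3)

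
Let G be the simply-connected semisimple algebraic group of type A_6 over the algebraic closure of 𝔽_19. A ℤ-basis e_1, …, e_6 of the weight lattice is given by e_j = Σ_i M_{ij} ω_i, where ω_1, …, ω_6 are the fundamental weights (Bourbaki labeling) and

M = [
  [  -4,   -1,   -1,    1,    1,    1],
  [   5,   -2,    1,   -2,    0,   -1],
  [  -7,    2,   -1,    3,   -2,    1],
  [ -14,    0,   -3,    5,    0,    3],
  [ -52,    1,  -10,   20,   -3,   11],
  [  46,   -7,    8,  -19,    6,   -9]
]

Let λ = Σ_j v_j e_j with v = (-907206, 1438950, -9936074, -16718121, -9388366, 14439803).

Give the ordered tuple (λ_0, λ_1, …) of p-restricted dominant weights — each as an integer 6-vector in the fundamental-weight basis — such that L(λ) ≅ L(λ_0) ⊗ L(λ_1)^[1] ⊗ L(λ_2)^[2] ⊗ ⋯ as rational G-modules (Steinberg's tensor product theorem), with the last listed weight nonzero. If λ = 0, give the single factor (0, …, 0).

((15, 9, 16, 14, 16, 2), (3, 14, 15, 3, 6, 18), (18, 0, 11, 5, 12, 3), (9, 12, 1, 3, 13, 9), (3, 12, 17, 17, 4, 0))

In the fundamental-weight basis, λ has coordinates c = M·v (v = (-907206, 1438950, -9936074, -16718121, -9388366, 14439803)):
  c_1 = (-4)·(-907206) + (-1)·(1438950) + (-1)·(-9936074) + (1)·(-16718121) + (1)·(-9388366) + 1·14439803 = 459264
  c_2 = (5)·(-907206) + (-2)·(1438950) + (1)·(-9936074) + (-2)·(-16718121) + (0)·(-9388366) + (-1)·(14439803) = 1646435
  c_3 = (-7)·(-907206) + 2·1438950 + (-1)·(-9936074) + (3)·(-16718121) + (-2)·(-9388366) + 1·14439803 = 2226588
  c_4 = (-14)·(-907206) + 0·1438950 + (-3)·(-9936074) + (5)·(-16718121) + (0)·(-9388366) + 3·14439803 = 2237910
  c_5 = (-52)·(-907206) + 1·1438950 + (-10)·(-9936074) + (20)·(-16718121) + (-3)·(-9388366) + 11·14439803 = 614913
  c_6 = (46)·(-907206) + (-7)·(1438950) + (8)·(-9936074) + (-19)·(-16718121) + (6)·(-9388366) + (-9)·(14439803) = 63158
Base-19 expansion of each c_i:
  c_1 = 459264 = 15·19^0 + 3·19^1 + 18·19^2 + 9·19^3 + 3·19^4
  c_2 = 1646435 = 9·19^0 + 14·19^1 + 0·19^2 + 12·19^3 + 12·19^4
  c_3 = 2226588 = 16·19^0 + 15·19^1 + 11·19^2 + 1·19^3 + 17·19^4
  c_4 = 2237910 = 14·19^0 + 3·19^1 + 5·19^2 + 3·19^3 + 17·19^4
  c_5 = 614913 = 16·19^0 + 6·19^1 + 12·19^2 + 13·19^3 + 4·19^4
  c_6 = 63158 = 2·19^0 + 18·19^1 + 3·19^2 + 9·19^3
λ_0 = (15, 9, 16, 14, 16, 2)
λ_1 = (3, 14, 15, 3, 6, 18)
λ_2 = (18, 0, 11, 5, 12, 3)
λ_3 = (9, 12, 1, 3, 13, 9)
λ_4 = (3, 12, 17, 17, 4, 0)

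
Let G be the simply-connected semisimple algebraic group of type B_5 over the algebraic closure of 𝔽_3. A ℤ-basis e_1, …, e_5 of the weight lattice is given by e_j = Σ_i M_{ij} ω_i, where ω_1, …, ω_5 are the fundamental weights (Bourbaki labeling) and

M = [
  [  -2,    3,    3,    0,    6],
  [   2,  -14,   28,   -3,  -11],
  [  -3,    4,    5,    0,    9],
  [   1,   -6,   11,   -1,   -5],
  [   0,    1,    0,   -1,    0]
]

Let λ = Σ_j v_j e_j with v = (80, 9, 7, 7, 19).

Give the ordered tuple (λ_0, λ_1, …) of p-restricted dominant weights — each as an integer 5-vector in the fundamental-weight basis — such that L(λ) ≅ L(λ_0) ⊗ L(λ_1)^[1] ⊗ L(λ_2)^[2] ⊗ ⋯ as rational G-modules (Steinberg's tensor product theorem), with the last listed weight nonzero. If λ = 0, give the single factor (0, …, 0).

Converting to the ω-basis (c_i = row i of M dotted with v = (80, 9, 7, 7, 19)):
  c_1 = (-2)·(80) + 3·9 + 3·7 + 0·7 + 6·19 = 2
  c_2 = 2·80 + (-14)·(9) + 28·7 + (-3)·(7) + (-11)·(19) = 0
  c_3 = (-3)·(80) + 4·9 + 5·7 + 0·7 + 9·19 = 2
  c_4 = 1·80 + (-6)·(9) + 11·7 + (-1)·(7) + (-5)·(19) = 1
  c_5 = 0·80 + 1·9 + 0·7 + (-1)·(7) + 0·19 = 2
Expand coordinatewise in base 3:
  c_1 = 2 = 2·3^0
  c_2 = 0
  c_3 = 2 = 2·3^0
  c_4 = 1 = 1·3^0
  c_5 = 2 = 2·3^0
p-restricted factor λ_0 = (2, 0, 2, 1, 2)

((2, 0, 2, 1, 2),)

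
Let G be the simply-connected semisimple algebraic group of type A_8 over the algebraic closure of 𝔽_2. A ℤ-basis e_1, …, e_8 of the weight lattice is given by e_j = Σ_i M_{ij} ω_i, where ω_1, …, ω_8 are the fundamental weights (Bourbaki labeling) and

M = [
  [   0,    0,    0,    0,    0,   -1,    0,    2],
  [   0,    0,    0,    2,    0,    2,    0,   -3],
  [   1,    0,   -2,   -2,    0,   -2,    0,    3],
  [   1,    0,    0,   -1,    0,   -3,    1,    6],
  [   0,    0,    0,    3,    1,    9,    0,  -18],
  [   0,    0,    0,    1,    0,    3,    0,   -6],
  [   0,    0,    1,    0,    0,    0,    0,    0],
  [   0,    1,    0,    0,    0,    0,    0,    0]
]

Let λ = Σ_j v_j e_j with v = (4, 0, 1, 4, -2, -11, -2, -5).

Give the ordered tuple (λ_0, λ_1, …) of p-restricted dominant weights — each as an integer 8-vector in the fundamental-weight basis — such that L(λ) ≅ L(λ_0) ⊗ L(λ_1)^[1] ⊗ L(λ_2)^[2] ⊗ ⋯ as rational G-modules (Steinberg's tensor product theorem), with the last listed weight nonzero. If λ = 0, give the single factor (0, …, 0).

((1, 1, 1, 1, 1, 1, 1, 0),)

Change of basis e → ω: c = M·v where v = (4, 0, 1, 4, -2, -11, -2, -5):
  c_1 = 0*4 + 0*0 + 0*1 + 0*4 + 0*-2 + -1*-11 + 0*-2 + 2*-5 = 1
  c_2 = 0*4 + 0*0 + 0*1 + 2*4 + 0*-2 + 2*-11 + 0*-2 + -3*-5 = 1
  c_3 = 1*4 + 0*0 + -2*1 + -2*4 + 0*-2 + -2*-11 + 0*-2 + 3*-5 = 1
  c_4 = 1*4 + 0*0 + 0*1 + -1*4 + 0*-2 + -3*-11 + 1*-2 + 6*-5 = 1
  c_5 = 0*4 + 0*0 + 0*1 + 3*4 + 1*-2 + 9*-11 + 0*-2 + -18*-5 = 1
  c_6 = 0*4 + 0*0 + 0*1 + 1*4 + 0*-2 + 3*-11 + 0*-2 + -6*-5 = 1
  c_7 = 0*4 + 0*0 + 1*1 + 0*4 + 0*-2 + 0*-11 + 0*-2 + 0*-5 = 1
  c_8 = 0*4 + 1*0 + 0*1 + 0*4 + 0*-2 + 0*-11 + 0*-2 + 0*-5 = 0
p = 2; digits c_i = Σ_j d_{ij}·2^j, 0 ≤ d_{ij} < 2:
  c_1 = 1 = 1·2^0
  c_2 = 1 = 1·2^0
  c_3 = 1 = 1·2^0
  c_4 = 1 = 1·2^0
  c_5 = 1 = 1·2^0
  c_6 = 1 = 1·2^0
  c_7 = 1 = 1·2^0
  c_8 = 0
p-restricted factor λ_0 = (1, 1, 1, 1, 1, 1, 1, 0)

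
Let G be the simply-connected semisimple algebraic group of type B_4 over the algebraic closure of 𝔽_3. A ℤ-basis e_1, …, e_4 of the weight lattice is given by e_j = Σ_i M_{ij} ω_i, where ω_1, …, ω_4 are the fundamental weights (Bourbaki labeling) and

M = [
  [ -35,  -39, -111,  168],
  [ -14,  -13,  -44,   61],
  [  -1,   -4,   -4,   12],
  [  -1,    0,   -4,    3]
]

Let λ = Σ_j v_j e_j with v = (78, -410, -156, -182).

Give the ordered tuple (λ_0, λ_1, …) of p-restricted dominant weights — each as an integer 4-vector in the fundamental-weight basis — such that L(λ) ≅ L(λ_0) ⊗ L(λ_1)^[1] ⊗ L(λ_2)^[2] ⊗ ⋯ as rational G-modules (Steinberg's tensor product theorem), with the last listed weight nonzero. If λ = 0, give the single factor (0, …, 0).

Compute c_i = Σ_j M_{ij} v_j with v = (78, -410, -156, -182):
  c_1 = (-35)·(78) + (-39)·(-410) + (-111)·(-156) + (168)·(-182) = 0
  c_2 = (-14)·(78) + (-13)·(-410) + (-44)·(-156) + (61)·(-182) = 0
  c_3 = (-1)·(78) + (-4)·(-410) + (-4)·(-156) + (12)·(-182) = 2
  c_4 = (-1)·(78) + (0)·(-410) + (-4)·(-156) + (3)·(-182) = 0
Writing each c_i in base p = 3:
  c_1 = 0
  c_2 = 0
  c_3 = 2 = 2·3^0
  c_4 = 0
p-restricted factor λ_0 = (0, 0, 2, 0)

((0, 0, 2, 0),)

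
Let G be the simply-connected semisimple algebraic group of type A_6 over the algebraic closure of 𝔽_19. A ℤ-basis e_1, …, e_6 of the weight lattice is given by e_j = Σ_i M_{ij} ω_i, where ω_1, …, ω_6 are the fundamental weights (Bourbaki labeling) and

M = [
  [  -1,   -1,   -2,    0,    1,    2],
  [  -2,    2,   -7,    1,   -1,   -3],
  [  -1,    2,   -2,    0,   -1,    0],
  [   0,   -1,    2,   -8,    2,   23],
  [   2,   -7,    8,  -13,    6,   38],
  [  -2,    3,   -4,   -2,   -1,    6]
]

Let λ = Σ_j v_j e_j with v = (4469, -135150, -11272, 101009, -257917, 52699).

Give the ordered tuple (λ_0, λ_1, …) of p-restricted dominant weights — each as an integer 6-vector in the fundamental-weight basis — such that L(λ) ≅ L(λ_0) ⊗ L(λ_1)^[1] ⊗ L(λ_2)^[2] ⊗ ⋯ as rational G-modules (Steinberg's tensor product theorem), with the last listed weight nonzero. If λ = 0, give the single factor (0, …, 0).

Change of basis e → ω: c = M·v where v = (4469, -135150, -11272, 101009, -257917, 52699):
  c_1 = (-1)·(4469) + (-1)·(-135150) + (-2)·(-11272) + 0·101009 + (1)·(-257917) + 2·52699 = 706
  c_2 = (-2)·(4469) + (2)·(-135150) + (-7)·(-11272) + 1·101009 + (-1)·(-257917) + (-3)·(52699) = 495
  c_3 = (-1)·(4469) + (2)·(-135150) + (-2)·(-11272) + 0·101009 + (-1)·(-257917) + 0·52699 = 5692
  c_4 = 0·4469 + (-1)·(-135150) + (2)·(-11272) + (-8)·(101009) + (2)·(-257917) + 23·52699 = 777
  c_5 = 2·4469 + (-7)·(-135150) + (8)·(-11272) + (-13)·(101009) + (6)·(-257917) + 38·52699 = 6755
  c_6 = (-2)·(4469) + (3)·(-135150) + (-4)·(-11272) + (-2)·(101009) + (-1)·(-257917) + 6·52699 = 2793
Expand coordinatewise in base 19:
  c_1 = 706 = 3·19^0 + 18·19^1 + 1·19^2
  c_2 = 495 = 1·19^0 + 7·19^1 + 1·19^2
  c_3 = 5692 = 11·19^0 + 14·19^1 + 15·19^2
  c_4 = 777 = 17·19^0 + 2·19^1 + 2·19^2
  c_5 = 6755 = 10·19^0 + 13·19^1 + 18·19^2
  c_6 = 2793 = 0·19^0 + 14·19^1 + 7·19^2
p-restricted factor λ_0 = (3, 1, 11, 17, 10, 0)
p-restricted factor λ_1 = (18, 7, 14, 2, 13, 14)
p-restricted factor λ_2 = (1, 1, 15, 2, 18, 7)

((3, 1, 11, 17, 10, 0), (18, 7, 14, 2, 13, 14), (1, 1, 15, 2, 18, 7))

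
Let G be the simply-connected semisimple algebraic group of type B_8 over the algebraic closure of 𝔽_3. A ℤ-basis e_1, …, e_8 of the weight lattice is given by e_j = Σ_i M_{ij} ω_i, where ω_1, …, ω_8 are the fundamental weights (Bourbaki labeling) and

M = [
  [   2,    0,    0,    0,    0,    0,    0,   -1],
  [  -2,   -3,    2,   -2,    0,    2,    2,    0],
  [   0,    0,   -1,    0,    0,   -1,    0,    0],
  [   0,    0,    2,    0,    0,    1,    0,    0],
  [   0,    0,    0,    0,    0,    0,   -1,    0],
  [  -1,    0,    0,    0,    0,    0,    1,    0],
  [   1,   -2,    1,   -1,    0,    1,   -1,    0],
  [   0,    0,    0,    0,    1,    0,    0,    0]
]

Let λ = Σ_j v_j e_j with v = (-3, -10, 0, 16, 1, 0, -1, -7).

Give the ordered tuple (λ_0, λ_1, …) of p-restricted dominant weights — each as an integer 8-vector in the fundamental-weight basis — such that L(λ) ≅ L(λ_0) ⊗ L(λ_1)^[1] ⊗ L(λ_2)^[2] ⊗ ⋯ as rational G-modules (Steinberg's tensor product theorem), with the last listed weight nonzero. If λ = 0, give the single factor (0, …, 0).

((1, 2, 0, 0, 1, 2, 2, 1),)

ω-coordinates c = M·v, v = (-3, -10, 0, 16, 1, 0, -1, -7):
  c_1 = 2*-3 + 0*-10 + 0*0 + 0*16 + 0*1 + 0*0 + 0*-1 + -1*-7 = 1
  c_2 = -2*-3 + -3*-10 + 2*0 + -2*16 + 0*1 + 2*0 + 2*-1 + 0*-7 = 2
  c_3 = 0*-3 + 0*-10 + -1*0 + 0*16 + 0*1 + -1*0 + 0*-1 + 0*-7 = 0
  c_4 = 0*-3 + 0*-10 + 2*0 + 0*16 + 0*1 + 1*0 + 0*-1 + 0*-7 = 0
  c_5 = 0*-3 + 0*-10 + 0*0 + 0*16 + 0*1 + 0*0 + -1*-1 + 0*-7 = 1
  c_6 = -1*-3 + 0*-10 + 0*0 + 0*16 + 0*1 + 0*0 + 1*-1 + 0*-7 = 2
  c_7 = 1*-3 + -2*-10 + 1*0 + -1*16 + 0*1 + 1*0 + -1*-1 + 0*-7 = 2
  c_8 = 0*-3 + 0*-10 + 0*0 + 0*16 + 1*1 + 0*0 + 0*-1 + 0*-7 = 1
Writing each c_i in base p = 3:
  c_1 = 1 = 1·3^0
  c_2 = 2 = 2·3^0
  c_3 = 0
  c_4 = 0
  c_5 = 1 = 1·3^0
  c_6 = 2 = 2·3^0
  c_7 = 2 = 2·3^0
  c_8 = 1 = 1·3^0
Factor λ_0 = (1, 2, 0, 0, 1, 2, 2, 1)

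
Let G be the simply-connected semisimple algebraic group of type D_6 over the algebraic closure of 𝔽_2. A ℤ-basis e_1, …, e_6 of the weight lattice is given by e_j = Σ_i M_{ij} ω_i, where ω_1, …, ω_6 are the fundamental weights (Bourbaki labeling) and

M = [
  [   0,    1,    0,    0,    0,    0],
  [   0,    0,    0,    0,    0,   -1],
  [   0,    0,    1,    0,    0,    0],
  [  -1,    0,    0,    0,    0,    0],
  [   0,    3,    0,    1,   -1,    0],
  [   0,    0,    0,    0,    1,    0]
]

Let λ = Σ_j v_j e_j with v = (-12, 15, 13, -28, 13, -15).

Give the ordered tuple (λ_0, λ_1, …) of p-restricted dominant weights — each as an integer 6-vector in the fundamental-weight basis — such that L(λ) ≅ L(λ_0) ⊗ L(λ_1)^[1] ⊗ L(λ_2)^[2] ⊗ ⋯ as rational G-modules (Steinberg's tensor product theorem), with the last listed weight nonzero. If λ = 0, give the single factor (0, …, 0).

((1, 1, 1, 0, 0, 1), (1, 1, 0, 0, 0, 0), (1, 1, 1, 1, 1, 1), (1, 1, 1, 1, 0, 1))

Change of basis e → ω: c = M·v where v = (-12, 15, 13, -28, 13, -15):
  c_1 = 0*-12 + 1*15 + 0*13 + 0*-28 + 0*13 + 0*-15 = 15
  c_2 = 0*-12 + 0*15 + 0*13 + 0*-28 + 0*13 + -1*-15 = 15
  c_3 = 0*-12 + 0*15 + 1*13 + 0*-28 + 0*13 + 0*-15 = 13
  c_4 = -1*-12 + 0*15 + 0*13 + 0*-28 + 0*13 + 0*-15 = 12
  c_5 = 0*-12 + 3*15 + 0*13 + 1*-28 + -1*13 + 0*-15 = 4
  c_6 = 0*-12 + 0*15 + 0*13 + 0*-28 + 1*13 + 0*-15 = 13
Expand coordinatewise in base 2:
  c_1 = 15 = 1·2^0 + 1·2^1 + 1·2^2 + 1·2^3
  c_2 = 15 = 1·2^0 + 1·2^1 + 1·2^2 + 1·2^3
  c_3 = 13 = 1·2^0 + 0·2^1 + 1·2^2 + 1·2^3
  c_4 = 12 = 0·2^0 + 0·2^1 + 1·2^2 + 1·2^3
  c_5 = 4 = 0·2^0 + 0·2^1 + 1·2^2
  c_6 = 13 = 1·2^0 + 0·2^1 + 1·2^2 + 1·2^3
Factor λ_0 = (1, 1, 1, 0, 0, 1)
Factor λ_1 = (1, 1, 0, 0, 0, 0)
Factor λ_2 = (1, 1, 1, 1, 1, 1)
Factor λ_3 = (1, 1, 1, 1, 0, 1)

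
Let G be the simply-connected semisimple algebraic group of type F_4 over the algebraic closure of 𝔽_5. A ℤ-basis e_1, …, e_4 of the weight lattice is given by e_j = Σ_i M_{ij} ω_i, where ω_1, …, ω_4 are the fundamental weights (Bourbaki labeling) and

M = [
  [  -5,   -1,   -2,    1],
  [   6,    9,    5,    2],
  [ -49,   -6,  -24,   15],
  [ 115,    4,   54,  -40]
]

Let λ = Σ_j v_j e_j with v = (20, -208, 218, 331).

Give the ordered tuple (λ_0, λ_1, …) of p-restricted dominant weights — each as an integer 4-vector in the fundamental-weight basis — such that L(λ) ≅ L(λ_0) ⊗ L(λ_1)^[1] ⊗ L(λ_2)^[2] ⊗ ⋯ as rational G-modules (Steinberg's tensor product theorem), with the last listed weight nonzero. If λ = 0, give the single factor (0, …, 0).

((3, 0, 1, 0),)

In the fundamental-weight basis, λ has coordinates c = M·v (v = (20, -208, 218, 331)):
  c_1 = (-5)·(20) + (-1)·(-208) + (-2)·(218) + 1·331 = 3
  c_2 = 6·20 + (9)·(-208) + 5·218 + 2·331 = 0
  c_3 = (-49)·(20) + (-6)·(-208) + (-24)·(218) + 15·331 = 1
  c_4 = 115·20 + (4)·(-208) + 54·218 + (-40)·(331) = 0
Base-5 expansion of each c_i:
  c_1 = 3 = 3·5^0
  c_2 = 0
  c_3 = 1 = 1·5^0
  c_4 = 0
λ_0 = (3, 0, 1, 0)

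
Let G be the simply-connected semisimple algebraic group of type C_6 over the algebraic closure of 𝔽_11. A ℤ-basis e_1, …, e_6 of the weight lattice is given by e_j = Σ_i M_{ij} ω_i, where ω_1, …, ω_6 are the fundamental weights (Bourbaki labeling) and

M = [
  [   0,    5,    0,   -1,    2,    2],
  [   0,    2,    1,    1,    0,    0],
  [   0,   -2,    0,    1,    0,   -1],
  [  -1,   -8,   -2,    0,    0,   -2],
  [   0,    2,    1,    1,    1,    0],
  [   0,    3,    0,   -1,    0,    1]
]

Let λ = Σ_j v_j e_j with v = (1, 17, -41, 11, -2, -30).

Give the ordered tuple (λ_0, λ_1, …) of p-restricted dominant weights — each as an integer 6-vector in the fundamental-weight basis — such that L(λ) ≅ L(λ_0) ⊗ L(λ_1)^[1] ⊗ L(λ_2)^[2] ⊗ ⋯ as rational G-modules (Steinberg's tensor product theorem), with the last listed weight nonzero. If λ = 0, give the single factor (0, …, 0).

Change of basis e → ω: c = M·v where v = (1, 17, -41, 11, -2, -30):
  c_1 = (0)·(1) + (5)·(17) + (0)·(-41) + (-1)·(11) + (2)·(-2) + (2)·(-30) = 10
  c_2 = (0)·(1) + (2)·(17) + (1)·(-41) + (1)·(11) + (0)·(-2) + (0)·(-30) = 4
  c_3 = (0)·(1) + (-2)·(17) + (0)·(-41) + (1)·(11) + (0)·(-2) + (-1)·(-30) = 7
  c_4 = (-1)·(1) + (-8)·(17) + (-2)·(-41) + (0)·(11) + (0)·(-2) + (-2)·(-30) = 5
  c_5 = (0)·(1) + (2)·(17) + (1)·(-41) + (1)·(11) + (1)·(-2) + (0)·(-30) = 2
  c_6 = (0)·(1) + (3)·(17) + (0)·(-41) + (-1)·(11) + (0)·(-2) + (1)·(-30) = 10
Writing each c_i in base p = 11:
  c_1 = 10 = 10·11^0
  c_2 = 4 = 4·11^0
  c_3 = 7 = 7·11^0
  c_4 = 5 = 5·11^0
  c_5 = 2 = 2·11^0
  c_6 = 10 = 10·11^0
p-restricted factor λ_0 = (10, 4, 7, 5, 2, 10)

((10, 4, 7, 5, 2, 10),)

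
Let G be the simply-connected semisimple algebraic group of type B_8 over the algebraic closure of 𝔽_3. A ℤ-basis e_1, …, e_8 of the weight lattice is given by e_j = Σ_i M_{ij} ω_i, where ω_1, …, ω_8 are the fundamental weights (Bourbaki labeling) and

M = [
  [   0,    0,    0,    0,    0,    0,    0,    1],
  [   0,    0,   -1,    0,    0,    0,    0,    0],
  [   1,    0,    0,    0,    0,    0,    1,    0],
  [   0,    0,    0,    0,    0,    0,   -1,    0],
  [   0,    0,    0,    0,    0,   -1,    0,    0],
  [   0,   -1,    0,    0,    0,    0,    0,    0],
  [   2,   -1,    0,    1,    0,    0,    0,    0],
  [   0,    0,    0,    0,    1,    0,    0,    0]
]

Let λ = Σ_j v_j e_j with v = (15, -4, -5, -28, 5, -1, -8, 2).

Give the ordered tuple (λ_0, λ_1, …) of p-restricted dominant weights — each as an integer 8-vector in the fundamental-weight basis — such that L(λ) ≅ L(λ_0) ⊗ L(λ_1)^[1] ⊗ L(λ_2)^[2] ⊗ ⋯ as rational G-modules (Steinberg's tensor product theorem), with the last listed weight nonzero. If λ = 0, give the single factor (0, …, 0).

ω-coordinates c = M·v, v = (15, -4, -5, -28, 5, -1, -8, 2):
  c_1 = 0*15 + 0*-4 + 0*-5 + 0*-28 + 0*5 + 0*-1 + 0*-8 + 1*2 = 2
  c_2 = 0*15 + 0*-4 + -1*-5 + 0*-28 + 0*5 + 0*-1 + 0*-8 + 0*2 = 5
  c_3 = 1*15 + 0*-4 + 0*-5 + 0*-28 + 0*5 + 0*-1 + 1*-8 + 0*2 = 7
  c_4 = 0*15 + 0*-4 + 0*-5 + 0*-28 + 0*5 + 0*-1 + -1*-8 + 0*2 = 8
  c_5 = 0*15 + 0*-4 + 0*-5 + 0*-28 + 0*5 + -1*-1 + 0*-8 + 0*2 = 1
  c_6 = 0*15 + -1*-4 + 0*-5 + 0*-28 + 0*5 + 0*-1 + 0*-8 + 0*2 = 4
  c_7 = 2*15 + -1*-4 + 0*-5 + 1*-28 + 0*5 + 0*-1 + 0*-8 + 0*2 = 6
  c_8 = 0*15 + 0*-4 + 0*-5 + 0*-28 + 1*5 + 0*-1 + 0*-8 + 0*2 = 5
Expand coordinatewise in base 3:
  c_1 = 2 = 2·3^0
  c_2 = 5 = 2·3^0 + 1·3^1
  c_3 = 7 = 1·3^0 + 2·3^1
  c_4 = 8 = 2·3^0 + 2·3^1
  c_5 = 1 = 1·3^0
  c_6 = 4 = 1·3^0 + 1·3^1
  c_7 = 6 = 0·3^0 + 2·3^1
  c_8 = 5 = 2·3^0 + 1·3^1
p-restricted factor λ_0 = (2, 2, 1, 2, 1, 1, 0, 2)
p-restricted factor λ_1 = (0, 1, 2, 2, 0, 1, 2, 1)

((2, 2, 1, 2, 1, 1, 0, 2), (0, 1, 2, 2, 0, 1, 2, 1))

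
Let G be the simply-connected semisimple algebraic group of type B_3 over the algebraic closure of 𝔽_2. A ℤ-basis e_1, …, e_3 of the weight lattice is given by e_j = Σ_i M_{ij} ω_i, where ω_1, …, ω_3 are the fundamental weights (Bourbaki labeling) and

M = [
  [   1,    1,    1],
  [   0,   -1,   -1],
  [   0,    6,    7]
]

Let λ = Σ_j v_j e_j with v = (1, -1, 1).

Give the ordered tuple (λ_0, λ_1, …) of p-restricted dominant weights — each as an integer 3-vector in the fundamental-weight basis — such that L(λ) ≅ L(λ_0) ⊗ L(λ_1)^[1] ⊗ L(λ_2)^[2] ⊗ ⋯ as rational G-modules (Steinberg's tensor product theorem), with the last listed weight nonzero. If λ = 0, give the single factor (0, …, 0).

In the fundamental-weight basis, λ has coordinates c = M·v (v = (1, -1, 1)):
  c_1 = 1*1 + 1*-1 + 1*1 = 1
  c_2 = 0*1 + -1*-1 + -1*1 = 0
  c_3 = 0*1 + 6*-1 + 7*1 = 1
Base-2 expansion of each c_i:
  c_1 = 1 = 1·2^0
  c_2 = 0
  c_3 = 1 = 1·2^0
λ_0 = (1, 0, 1)

((1, 0, 1),)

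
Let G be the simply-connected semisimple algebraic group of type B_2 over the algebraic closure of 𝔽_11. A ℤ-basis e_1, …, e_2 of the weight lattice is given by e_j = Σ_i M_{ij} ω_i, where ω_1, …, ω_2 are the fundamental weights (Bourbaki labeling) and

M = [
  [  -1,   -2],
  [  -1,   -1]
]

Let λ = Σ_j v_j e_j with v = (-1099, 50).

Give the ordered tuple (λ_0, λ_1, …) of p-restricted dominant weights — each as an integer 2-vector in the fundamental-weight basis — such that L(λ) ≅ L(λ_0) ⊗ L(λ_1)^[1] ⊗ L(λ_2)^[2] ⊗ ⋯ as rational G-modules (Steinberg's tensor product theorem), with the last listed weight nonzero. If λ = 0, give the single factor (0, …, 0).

Converting to the ω-basis (c_i = row i of M dotted with v = (-1099, 50)):
  c_1 = (-1)·(-1099) + (-2)·(50) = 999
  c_2 = (-1)·(-1099) + (-1)·(50) = 1049
p = 11; digits c_i = Σ_j d_{ij}·11^j, 0 ≤ d_{ij} < 11:
  c_1 = 999 = 9·11^0 + 2·11^1 + 8·11^2
  c_2 = 1049 = 4·11^0 + 7·11^1 + 8·11^2
Factor λ_0 = (9, 4)
Factor λ_1 = (2, 7)
Factor λ_2 = (8, 8)

((9, 4), (2, 7), (8, 8))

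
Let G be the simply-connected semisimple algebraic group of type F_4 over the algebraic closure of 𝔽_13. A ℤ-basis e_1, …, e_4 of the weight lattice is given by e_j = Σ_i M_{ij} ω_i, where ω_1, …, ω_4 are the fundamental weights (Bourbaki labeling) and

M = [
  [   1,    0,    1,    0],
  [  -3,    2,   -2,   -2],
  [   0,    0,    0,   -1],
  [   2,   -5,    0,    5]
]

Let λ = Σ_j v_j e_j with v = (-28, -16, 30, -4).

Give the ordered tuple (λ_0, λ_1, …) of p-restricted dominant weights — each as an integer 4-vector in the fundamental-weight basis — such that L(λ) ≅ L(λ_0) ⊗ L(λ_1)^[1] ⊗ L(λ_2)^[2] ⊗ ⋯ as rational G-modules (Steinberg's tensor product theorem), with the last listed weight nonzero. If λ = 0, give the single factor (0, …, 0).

((2, 0, 4, 4),)

Converting to the ω-basis (c_i = row i of M dotted with v = (-28, -16, 30, -4)):
  c_1 = 1*-28 + 0*-16 + 1*30 + 0*-4 = 2
  c_2 = -3*-28 + 2*-16 + -2*30 + -2*-4 = 0
  c_3 = 0*-28 + 0*-16 + 0*30 + -1*-4 = 4
  c_4 = 2*-28 + -5*-16 + 0*30 + 5*-4 = 4
Expand coordinatewise in base 13:
  c_1 = 2 = 2·13^0
  c_2 = 0
  c_3 = 4 = 4·13^0
  c_4 = 4 = 4·13^0
p-restricted factor λ_0 = (2, 0, 4, 4)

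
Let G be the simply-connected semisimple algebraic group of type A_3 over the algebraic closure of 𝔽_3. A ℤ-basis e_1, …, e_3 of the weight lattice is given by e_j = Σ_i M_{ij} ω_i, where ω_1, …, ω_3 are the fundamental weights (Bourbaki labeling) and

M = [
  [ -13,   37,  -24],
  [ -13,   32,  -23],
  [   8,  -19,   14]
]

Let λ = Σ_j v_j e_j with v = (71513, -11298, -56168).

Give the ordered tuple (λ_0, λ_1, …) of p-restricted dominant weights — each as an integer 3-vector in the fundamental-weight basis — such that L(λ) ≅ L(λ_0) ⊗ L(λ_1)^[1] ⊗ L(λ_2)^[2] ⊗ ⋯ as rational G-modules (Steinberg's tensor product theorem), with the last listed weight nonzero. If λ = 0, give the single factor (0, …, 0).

ω-coordinates c = M·v, v = (71513, -11298, -56168):
  c_1 = (-13)·(71513) + (37)·(-11298) + (-24)·(-56168) = 337
  c_2 = (-13)·(71513) + (32)·(-11298) + (-23)·(-56168) = 659
  c_3 = (8)·(71513) + (-19)·(-11298) + (14)·(-56168) = 414
p = 3; digits c_i = Σ_j d_{ij}·3^j, 0 ≤ d_{ij} < 3:
  c_1 = 337 = 1·3^0 + 1·3^1 + 1·3^2 + 0·3^3 + 1·3^4 + 1·3^5
  c_2 = 659 = 2·3^0 + 0·3^1 + 1·3^2 + 0·3^3 + 2·3^4 + 2·3^5
  c_3 = 414 = 0·3^0 + 0·3^1 + 1·3^2 + 0·3^3 + 2·3^4 + 1·3^5
p-restricted factor λ_0 = (1, 2, 0)
p-restricted factor λ_1 = (1, 0, 0)
p-restricted factor λ_2 = (1, 1, 1)
p-restricted factor λ_3 = (0, 0, 0)
p-restricted factor λ_4 = (1, 2, 2)
p-restricted factor λ_5 = (1, 2, 1)

((1, 2, 0), (1, 0, 0), (1, 1, 1), (0, 0, 0), (1, 2, 2), (1, 2, 1))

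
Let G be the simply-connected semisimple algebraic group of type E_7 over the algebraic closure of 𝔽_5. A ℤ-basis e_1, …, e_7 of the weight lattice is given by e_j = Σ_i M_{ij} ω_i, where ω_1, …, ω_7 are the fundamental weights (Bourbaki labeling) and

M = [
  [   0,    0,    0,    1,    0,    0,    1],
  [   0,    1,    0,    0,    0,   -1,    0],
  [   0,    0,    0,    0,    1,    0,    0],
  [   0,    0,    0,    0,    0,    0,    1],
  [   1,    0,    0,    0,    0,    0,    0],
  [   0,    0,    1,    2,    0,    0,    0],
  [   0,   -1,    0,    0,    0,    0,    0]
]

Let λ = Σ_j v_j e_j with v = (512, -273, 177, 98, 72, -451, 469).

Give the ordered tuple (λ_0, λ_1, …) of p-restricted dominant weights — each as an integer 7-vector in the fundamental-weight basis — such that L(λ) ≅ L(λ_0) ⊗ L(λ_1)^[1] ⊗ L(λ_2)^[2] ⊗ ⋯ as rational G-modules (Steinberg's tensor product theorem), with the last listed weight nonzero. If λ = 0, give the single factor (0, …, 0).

((2, 3, 2, 4, 2, 3, 3), (3, 0, 4, 3, 2, 4, 4), (2, 2, 2, 3, 0, 4, 0), (4, 1, 0, 3, 4, 2, 2))

Change of basis e → ω: c = M·v where v = (512, -273, 177, 98, 72, -451, 469):
  c_1 = (0)·(512) + (0)·(-273) + (0)·(177) + (1)·(98) + (0)·(72) + (0)·(-451) + (1)·(469) = 567
  c_2 = (0)·(512) + (1)·(-273) + (0)·(177) + (0)·(98) + (0)·(72) + (-1)·(-451) + (0)·(469) = 178
  c_3 = (0)·(512) + (0)·(-273) + (0)·(177) + (0)·(98) + (1)·(72) + (0)·(-451) + (0)·(469) = 72
  c_4 = (0)·(512) + (0)·(-273) + (0)·(177) + (0)·(98) + (0)·(72) + (0)·(-451) + (1)·(469) = 469
  c_5 = (1)·(512) + (0)·(-273) + (0)·(177) + (0)·(98) + (0)·(72) + (0)·(-451) + (0)·(469) = 512
  c_6 = (0)·(512) + (0)·(-273) + (1)·(177) + (2)·(98) + (0)·(72) + (0)·(-451) + (0)·(469) = 373
  c_7 = (0)·(512) + (-1)·(-273) + (0)·(177) + (0)·(98) + (0)·(72) + (0)·(-451) + (0)·(469) = 273
p = 5; digits c_i = Σ_j d_{ij}·5^j, 0 ≤ d_{ij} < 5:
  c_1 = 567 = 2·5^0 + 3·5^1 + 2·5^2 + 4·5^3
  c_2 = 178 = 3·5^0 + 0·5^1 + 2·5^2 + 1·5^3
  c_3 = 72 = 2·5^0 + 4·5^1 + 2·5^2
  c_4 = 469 = 4·5^0 + 3·5^1 + 3·5^2 + 3·5^3
  c_5 = 512 = 2·5^0 + 2·5^1 + 0·5^2 + 4·5^3
  c_6 = 373 = 3·5^0 + 4·5^1 + 4·5^2 + 2·5^3
  c_7 = 273 = 3·5^0 + 4·5^1 + 0·5^2 + 2·5^3
p-restricted factor λ_0 = (2, 3, 2, 4, 2, 3, 3)
p-restricted factor λ_1 = (3, 0, 4, 3, 2, 4, 4)
p-restricted factor λ_2 = (2, 2, 2, 3, 0, 4, 0)
p-restricted factor λ_3 = (4, 1, 0, 3, 4, 2, 2)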